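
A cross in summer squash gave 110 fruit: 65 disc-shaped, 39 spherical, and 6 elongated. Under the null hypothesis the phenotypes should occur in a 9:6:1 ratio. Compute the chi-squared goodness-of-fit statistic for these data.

0.392

Expected counts for N = 110 under a 9:6:1 ratio (total parts = 16):
  disc-shaped: 110 × 9/16 = 61.875
  spherical: 110 × 6/16 = 41.25
  elongated: 110 × 1/16 = 6.875
χ² = Σ (O − E)² / E
  disc-shaped: (65 − 61.875)² / 61.875 = 0.1578
  spherical: (39 − 41.25)² / 41.25 = 0.1227
  elongated: (6 − 6.875)² / 6.875 = 0.1114
χ² = 0.1578 + 0.1227 + 0.1114 = 0.3919 ≈ 0.392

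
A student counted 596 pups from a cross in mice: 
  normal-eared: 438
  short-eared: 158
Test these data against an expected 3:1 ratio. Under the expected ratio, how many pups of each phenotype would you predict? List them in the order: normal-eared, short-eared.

447, 149

Under the 3:1 hypothesis (Σ ratio = 4, N = 596):
  normal-eared: 596 × 3/4 = 447
  short-eared: 596 × 1/4 = 149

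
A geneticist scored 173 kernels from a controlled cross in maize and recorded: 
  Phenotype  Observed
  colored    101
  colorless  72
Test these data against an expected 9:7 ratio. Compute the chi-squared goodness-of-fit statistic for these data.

0.319

Expected counts for N = 173 under a 9:7 ratio (total parts = 16):
  colored: 173 × 9/16 = 97.3125
  colorless: 173 × 7/16 = 75.6875
χ² = Σ (O − E)² / E
  colored: (101 − 97.3125)² / 97.3125 = 0.1397
  colorless: (72 − 75.6875)² / 75.6875 = 0.1797
χ² = 0.1397 + 0.1797 = 0.3194 ≈ 0.319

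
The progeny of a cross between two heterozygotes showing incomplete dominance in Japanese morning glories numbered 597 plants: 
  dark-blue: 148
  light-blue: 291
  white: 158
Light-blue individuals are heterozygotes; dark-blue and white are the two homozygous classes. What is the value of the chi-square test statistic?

0.712

With incomplete dominance, a heterozygote × heterozygote cross gives a 1:2:1 phenotypic ratio.
Expected counts for N = 597 under a 1:2:1 ratio (total parts = 4):
  dark-blue: 597 × 1/4 = 149.25
  light-blue: 597 × 2/4 = 298.5
  white: 597 × 1/4 = 149.25
χ² = Σ (O − E)² / E
  dark-blue: (148 − 149.25)² / 149.25 = 0.0105
  light-blue: (291 − 298.5)² / 298.5 = 0.1884
  white: (158 − 149.25)² / 149.25 = 0.5130
χ² = 0.0105 + 0.1884 + 0.5130 = 0.7119 ≈ 0.712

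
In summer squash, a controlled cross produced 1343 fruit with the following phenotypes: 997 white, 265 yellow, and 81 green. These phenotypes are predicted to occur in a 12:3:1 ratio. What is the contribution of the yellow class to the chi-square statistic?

0.691

Under the 12:3:1 hypothesis (Σ ratio = 16, N = 1343):
  white: 1343 × 12/16 = 1007.25
  yellow: 1343 × 3/16 = 251.8125
  green: 1343 × 1/16 = 83.9375
Contribution of yellow: (265 − 251.8125)² / 251.8125 = 0.6906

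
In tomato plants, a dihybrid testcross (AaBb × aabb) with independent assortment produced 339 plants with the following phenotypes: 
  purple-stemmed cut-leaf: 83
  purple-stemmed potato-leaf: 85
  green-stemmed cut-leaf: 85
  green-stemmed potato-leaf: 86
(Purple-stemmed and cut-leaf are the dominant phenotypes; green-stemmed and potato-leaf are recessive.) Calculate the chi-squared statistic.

0.056

A dihybrid testcross with independent assortment gives a 1:1:1:1 ratio.
Total ratio parts = 4. Expected numbers out of 339:
  purple-stemmed cut-leaf: 339 × 1/4 = 84.75
  purple-stemmed potato-leaf: 339 × 1/4 = 84.75
  green-stemmed cut-leaf: 339 × 1/4 = 84.75
  green-stemmed potato-leaf: 339 × 1/4 = 84.75
χ² = Σ (O − E)² / E
  purple-stemmed cut-leaf: (83 − 84.75)² / 84.75 = 0.0361
  purple-stemmed potato-leaf: (85 − 84.75)² / 84.75 = 0.0007
  green-stemmed cut-leaf: (85 − 84.75)² / 84.75 = 0.0007
  green-stemmed potato-leaf: (86 − 84.75)² / 84.75 = 0.0184
χ² = 0.0361 + 0.0007 + 0.0007 + 0.0184 = 0.0559 ≈ 0.056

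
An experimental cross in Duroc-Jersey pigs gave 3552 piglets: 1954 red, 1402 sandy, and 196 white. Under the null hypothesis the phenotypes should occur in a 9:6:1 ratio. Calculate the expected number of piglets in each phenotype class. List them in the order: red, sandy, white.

Expected counts for N = 3552 under a 9:6:1 ratio (total parts = 16):
  red: 3552 × 9/16 = 1998
  sandy: 3552 × 6/16 = 1332
  white: 3552 × 1/16 = 222

1998, 1332, 222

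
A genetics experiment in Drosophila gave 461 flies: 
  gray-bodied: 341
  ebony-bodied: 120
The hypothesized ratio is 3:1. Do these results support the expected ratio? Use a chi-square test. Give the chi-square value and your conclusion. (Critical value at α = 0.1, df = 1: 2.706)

Under the 3:1 hypothesis (Σ ratio = 4, N = 461):
  gray-bodied: 461 × 3/4 = 345.75
  ebony-bodied: 461 × 1/4 = 115.25
χ² = Σ (O − E)² / E
  gray-bodied: (341 − 345.75)² / 345.75 = 0.0653
  ebony-bodied: (120 − 115.25)² / 115.25 = 0.1958
χ² = 0.0653 + 0.1958 = 0.2611 ≈ 0.261
Degrees of freedom = 2 − 1 = 1; critical value at α = 0.1 is 2.706.
Since 0.261 < 2.706, we fail to reject the null hypothesis — the data are consistent with the 3:1 ratio.

0.261; consistent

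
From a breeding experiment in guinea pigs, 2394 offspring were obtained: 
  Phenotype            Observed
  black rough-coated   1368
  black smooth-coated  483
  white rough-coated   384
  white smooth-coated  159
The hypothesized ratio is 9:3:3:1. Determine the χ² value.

Expected counts for N = 2394 under a 9:3:3:1 ratio (total parts = 16):
  black rough-coated: 2394 × 9/16 = 1346.625
  black smooth-coated: 2394 × 3/16 = 448.875
  white rough-coated: 2394 × 3/16 = 448.875
  white smooth-coated: 2394 × 1/16 = 149.625
χ² = Σ (O − E)² / E
  black rough-coated: (1368 − 1346.625)² / 1346.625 = 0.3393
  black smooth-coated: (483 − 448.875)² / 448.875 = 2.5943
  white rough-coated: (384 − 448.875)² / 448.875 = 9.3763
  white smooth-coated: (159 − 149.625)² / 149.625 = 0.5874
χ² = 0.3393 + 2.5943 + 9.3763 + 0.5874 = 12.8973 ≈ 12.897

12.897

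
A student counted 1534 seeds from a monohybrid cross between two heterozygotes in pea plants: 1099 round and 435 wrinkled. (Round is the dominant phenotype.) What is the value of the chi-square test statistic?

For a monohybrid cross between heterozygotes with complete dominance, the expected phenotypic ratio is 3:1.
Total ratio parts = 4. Expected numbers out of 1534:
  round: 1534 × 3/4 = 1150.5
  wrinkled: 1534 × 1/4 = 383.5
χ² = Σ (O − E)² / E
  round: (1099 − 1150.5)² / 1150.5 = 2.3053
  wrinkled: (435 − 383.5)² / 383.5 = 6.9159
χ² = 2.3053 + 6.9159 = 9.2212 ≈ 9.221

9.221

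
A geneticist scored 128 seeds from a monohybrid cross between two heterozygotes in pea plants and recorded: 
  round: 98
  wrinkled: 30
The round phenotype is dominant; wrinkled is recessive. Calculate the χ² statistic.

For a monohybrid cross between heterozygotes with complete dominance, the expected phenotypic ratio is 3:1.
Expected counts for N = 128 under a 3:1 ratio (total parts = 4):
  round: 128 × 3/4 = 96
  wrinkled: 128 × 1/4 = 32
χ² = Σ (O − E)² / E
  round: (98 − 96)² / 96 = 0.0417
  wrinkled: (30 − 32)² / 32 = 0.1250
χ² = 0.0417 + 0.1250 = 0.1667 ≈ 0.167

0.167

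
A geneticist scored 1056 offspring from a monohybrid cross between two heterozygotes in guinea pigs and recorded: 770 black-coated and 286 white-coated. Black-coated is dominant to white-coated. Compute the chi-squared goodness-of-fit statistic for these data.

2.444

For a monohybrid cross between heterozygotes with complete dominance, the expected phenotypic ratio is 3:1.
The 3:1 ratio has 4 parts, so with N = 1056 the expected counts are:
  black-coated: 1056 × 3/4 = 792
  white-coated: 1056 × 1/4 = 264
χ² = Σ (O − E)² / E
  black-coated: (770 − 792)² / 792 = 0.6111
  white-coated: (286 − 264)² / 264 = 1.8333
χ² = 0.6111 + 1.8333 = 2.4444 ≈ 2.444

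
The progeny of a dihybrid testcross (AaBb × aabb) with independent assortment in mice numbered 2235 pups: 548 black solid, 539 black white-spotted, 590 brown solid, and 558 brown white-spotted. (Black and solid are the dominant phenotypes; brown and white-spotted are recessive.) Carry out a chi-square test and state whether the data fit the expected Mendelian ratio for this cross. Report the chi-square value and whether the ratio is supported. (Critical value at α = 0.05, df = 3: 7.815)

2.654; consistent

A dihybrid testcross with independent assortment gives a 1:1:1:1 ratio.
The 1:1:1:1 ratio has 4 parts, so with N = 2235 the expected counts are:
  black solid: 2235 × 1/4 = 558.75
  black white-spotted: 2235 × 1/4 = 558.75
  brown solid: 2235 × 1/4 = 558.75
  brown white-spotted: 2235 × 1/4 = 558.75
χ² = Σ (O − E)² / E
  black solid: (548 − 558.75)² / 558.75 = 0.2068
  black white-spotted: (539 − 558.75)² / 558.75 = 0.6981
  brown solid: (590 − 558.75)² / 558.75 = 1.7478
  brown white-spotted: (558 − 558.75)² / 558.75 = 0.0010
χ² = 0.2068 + 0.6981 + 1.7478 + 0.0010 = 2.6537 ≈ 2.654
Degrees of freedom = 4 − 1 = 3; critical value at α = 0.05 is 7.815.
Since 2.654 < 7.815, we fail to reject the null hypothesis — the data are consistent with the 1:1:1:1 ratio.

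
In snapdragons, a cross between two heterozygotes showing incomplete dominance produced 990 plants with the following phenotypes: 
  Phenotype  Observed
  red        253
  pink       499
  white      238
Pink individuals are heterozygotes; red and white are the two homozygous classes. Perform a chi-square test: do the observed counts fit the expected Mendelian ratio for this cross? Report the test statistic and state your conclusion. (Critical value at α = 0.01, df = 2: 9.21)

0.519; consistent

With incomplete dominance, a heterozygote × heterozygote cross gives a 1:2:1 phenotypic ratio.
Total ratio parts = 4. Expected numbers out of 990:
  red: 990 × 1/4 = 247.5
  pink: 990 × 2/4 = 495
  white: 990 × 1/4 = 247.5
χ² = Σ (O − E)² / E
  red: (253 − 247.5)² / 247.5 = 0.1222
  pink: (499 − 495)² / 495 = 0.0323
  white: (238 − 247.5)² / 247.5 = 0.3646
χ² = 0.1222 + 0.0323 + 0.3646 = 0.5191 ≈ 0.519
Degrees of freedom = 3 − 1 = 2; critical value at α = 0.01 is 9.21.
Since 0.519 < 9.21, we fail to reject the null hypothesis — the data are consistent with the 1:2:1 ratio.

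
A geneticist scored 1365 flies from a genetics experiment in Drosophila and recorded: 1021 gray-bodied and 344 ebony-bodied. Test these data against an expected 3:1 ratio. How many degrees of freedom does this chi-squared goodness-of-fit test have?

A goodness-of-fit test with 2 phenotype classes has df = 2 − 1 = 1.

1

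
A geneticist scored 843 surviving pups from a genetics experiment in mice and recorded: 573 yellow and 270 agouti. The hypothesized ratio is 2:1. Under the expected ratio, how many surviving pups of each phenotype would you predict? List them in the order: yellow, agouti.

562, 281

Under the 2:1 hypothesis (Σ ratio = 3, N = 843):
  yellow: 843 × 2/3 = 562
  agouti: 843 × 1/3 = 281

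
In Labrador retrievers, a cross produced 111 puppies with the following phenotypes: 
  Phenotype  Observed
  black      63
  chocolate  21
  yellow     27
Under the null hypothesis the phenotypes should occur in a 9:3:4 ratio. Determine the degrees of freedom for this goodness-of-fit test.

2

A goodness-of-fit test with 3 phenotype classes has df = 3 − 1 = 2.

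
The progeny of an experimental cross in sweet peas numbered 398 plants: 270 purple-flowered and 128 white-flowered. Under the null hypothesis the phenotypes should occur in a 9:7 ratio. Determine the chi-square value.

21.721

The 9:7 ratio has 16 parts, so with N = 398 the expected counts are:
  purple-flowered: 398 × 9/16 = 223.875
  white-flowered: 398 × 7/16 = 174.125
χ² = Σ (O − E)² / E
  purple-flowered: (270 − 223.875)² / 223.875 = 9.5031
  white-flowered: (128 − 174.125)² / 174.125 = 12.2183
χ² = 9.5031 + 12.2183 = 21.7214 ≈ 21.721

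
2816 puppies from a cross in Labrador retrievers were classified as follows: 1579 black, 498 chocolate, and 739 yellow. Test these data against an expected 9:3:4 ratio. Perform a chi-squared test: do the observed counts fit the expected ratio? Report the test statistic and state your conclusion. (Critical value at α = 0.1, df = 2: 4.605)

Total ratio parts = 16. Expected numbers out of 2816:
  black: 2816 × 9/16 = 1584
  chocolate: 2816 × 3/16 = 528
  yellow: 2816 × 4/16 = 704
χ² = Σ (O − E)² / E
  black: (1579 − 1584)² / 1584 = 0.0158
  chocolate: (498 − 528)² / 528 = 1.7045
  yellow: (739 − 704)² / 704 = 1.7401
χ² = 0.0158 + 1.7045 + 1.7401 = 3.4604 ≈ 3.460
Degrees of freedom = 3 − 1 = 2; critical value at α = 0.1 is 4.605.
Since 3.460 < 4.605, we fail to reject the null hypothesis — the data are consistent with the 9:3:4 ratio.

3.460; consistent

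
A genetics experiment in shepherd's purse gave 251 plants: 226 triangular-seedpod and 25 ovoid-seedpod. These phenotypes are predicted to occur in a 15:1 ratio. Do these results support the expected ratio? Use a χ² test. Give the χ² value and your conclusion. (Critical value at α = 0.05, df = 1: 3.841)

Expected counts for N = 251 under a 15:1 ratio (total parts = 16):
  triangular-seedpod: 251 × 15/16 = 235.3125
  ovoid-seedpod: 251 × 1/16 = 15.6875
χ² = Σ (O − E)² / E
  triangular-seedpod: (226 − 235.3125)² / 235.3125 = 0.3685
  ovoid-seedpod: (25 − 15.6875)² / 15.6875 = 5.5281
χ² = 0.3685 + 5.5281 = 5.8966 ≈ 5.897
Degrees of freedom = 2 − 1 = 1; critical value at α = 0.05 is 3.841.
Since 5.897 > 3.841, we reject the null hypothesis — the data do not fit the 15:1 ratio.

5.897; not consistent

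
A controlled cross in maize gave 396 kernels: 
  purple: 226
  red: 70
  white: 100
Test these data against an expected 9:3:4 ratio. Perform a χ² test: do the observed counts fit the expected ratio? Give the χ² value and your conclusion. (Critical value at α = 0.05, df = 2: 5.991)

0.301; consistent

The 9:3:4 ratio has 16 parts, so with N = 396 the expected counts are:
  purple: 396 × 9/16 = 222.75
  red: 396 × 3/16 = 74.25
  white: 396 × 4/16 = 99
χ² = Σ (O − E)² / E
  purple: (226 − 222.75)² / 222.75 = 0.0474
  red: (70 − 74.25)² / 74.25 = 0.2433
  white: (100 − 99)² / 99 = 0.0101
χ² = 0.0474 + 0.2433 + 0.0101 = 0.3008 ≈ 0.301
Degrees of freedom = 3 − 1 = 2; critical value at α = 0.05 is 5.991.
Since 0.301 < 5.991, we fail to reject the null hypothesis — the data are consistent with the 9:3:4 ratio.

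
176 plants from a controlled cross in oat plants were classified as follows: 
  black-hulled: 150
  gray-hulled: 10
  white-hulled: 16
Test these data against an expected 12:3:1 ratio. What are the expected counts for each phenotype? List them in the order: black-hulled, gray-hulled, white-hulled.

132, 33, 11

Total ratio parts = 16. Expected numbers out of 176:
  black-hulled: 176 × 12/16 = 132
  gray-hulled: 176 × 3/16 = 33
  white-hulled: 176 × 1/16 = 11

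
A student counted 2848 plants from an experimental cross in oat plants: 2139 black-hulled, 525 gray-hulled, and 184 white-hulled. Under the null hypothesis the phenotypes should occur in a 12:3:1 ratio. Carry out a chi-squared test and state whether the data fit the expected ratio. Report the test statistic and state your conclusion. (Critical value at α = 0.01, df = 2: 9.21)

Expected counts for N = 2848 under a 12:3:1 ratio (total parts = 16):
  black-hulled: 2848 × 12/16 = 2136
  gray-hulled: 2848 × 3/16 = 534
  white-hulled: 2848 × 1/16 = 178
χ² = Σ (O − E)² / E
  black-hulled: (2139 − 2136)² / 2136 = 0.0042
  gray-hulled: (525 − 534)² / 534 = 0.1517
  white-hulled: (184 − 178)² / 178 = 0.2022
χ² = 0.0042 + 0.1517 + 0.2022 = 0.3581 ≈ 0.358
Degrees of freedom = 3 − 1 = 2; critical value at α = 0.01 is 9.21.
Since 0.358 < 9.21, we fail to reject the null hypothesis — the data are consistent with the 12:3:1 ratio.

0.358; consistent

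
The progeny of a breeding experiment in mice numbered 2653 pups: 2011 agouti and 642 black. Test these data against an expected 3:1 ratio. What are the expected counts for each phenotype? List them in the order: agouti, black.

Under the 3:1 hypothesis (Σ ratio = 4, N = 2653):
  agouti: 2653 × 3/4 = 1989.75
  black: 2653 × 1/4 = 663.25

1989.75, 663.25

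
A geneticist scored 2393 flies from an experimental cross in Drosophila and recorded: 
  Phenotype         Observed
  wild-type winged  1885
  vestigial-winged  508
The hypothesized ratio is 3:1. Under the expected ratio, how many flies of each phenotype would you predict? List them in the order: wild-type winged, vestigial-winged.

1794.75, 598.25

The 3:1 ratio has 4 parts, so with N = 2393 the expected counts are:
  wild-type winged: 2393 × 3/4 = 1794.75
  vestigial-winged: 2393 × 1/4 = 598.25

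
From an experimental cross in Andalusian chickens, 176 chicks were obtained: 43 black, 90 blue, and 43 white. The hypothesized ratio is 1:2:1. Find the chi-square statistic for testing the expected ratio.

Expected counts for N = 176 under a 1:2:1 ratio (total parts = 4):
  black: 176 × 1/4 = 44
  blue: 176 × 2/4 = 88
  white: 176 × 1/4 = 44
χ² = Σ (O − E)² / E
  black: (43 − 44)² / 44 = 0.0227
  blue: (90 − 88)² / 88 = 0.0455
  white: (43 − 44)² / 44 = 0.0227
χ² = 0.0227 + 0.0455 + 0.0227 = 0.0909 ≈ 0.091

0.091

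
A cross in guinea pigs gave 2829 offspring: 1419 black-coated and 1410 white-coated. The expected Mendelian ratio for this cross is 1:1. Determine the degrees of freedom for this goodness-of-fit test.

A goodness-of-fit test with 2 phenotype classes has df = 2 − 1 = 1.

1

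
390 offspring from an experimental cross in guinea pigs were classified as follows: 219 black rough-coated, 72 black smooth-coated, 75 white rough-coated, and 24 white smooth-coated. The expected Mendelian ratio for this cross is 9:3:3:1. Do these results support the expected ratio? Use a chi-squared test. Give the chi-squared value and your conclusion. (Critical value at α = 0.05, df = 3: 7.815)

Under the 9:3:3:1 hypothesis (Σ ratio = 16, N = 390):
  black rough-coated: 390 × 9/16 = 219.375
  black smooth-coated: 390 × 3/16 = 73.125
  white rough-coated: 390 × 3/16 = 73.125
  white smooth-coated: 390 × 1/16 = 24.375
χ² = Σ (O − E)² / E
  black rough-coated: (219 − 219.375)² / 219.375 = 0.0006
  black smooth-coated: (72 − 73.125)² / 73.125 = 0.0173
  white rough-coated: (75 − 73.125)² / 73.125 = 0.0481
  white smooth-coated: (24 − 24.375)² / 24.375 = 0.0058
χ² = 0.0006 + 0.0173 + 0.0481 + 0.0058 = 0.0718 ≈ 0.072
Degrees of freedom = 4 − 1 = 3; critical value at α = 0.05 is 7.815.
Since 0.072 < 7.815, we fail to reject the null hypothesis — the data are consistent with the 9:3:3:1 ratio.

0.072; consistent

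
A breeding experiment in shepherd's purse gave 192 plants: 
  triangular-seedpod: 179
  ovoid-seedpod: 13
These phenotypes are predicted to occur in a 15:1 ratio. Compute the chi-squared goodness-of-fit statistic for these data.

The 15:1 ratio has 16 parts, so with N = 192 the expected counts are:
  triangular-seedpod: 192 × 15/16 = 180
  ovoid-seedpod: 192 × 1/16 = 12
χ² = Σ (O − E)² / E
  triangular-seedpod: (179 − 180)² / 180 = 0.0056
  ovoid-seedpod: (13 − 12)² / 12 = 0.0833
χ² = 0.0056 + 0.0833 = 0.0889 ≈ 0.089

0.089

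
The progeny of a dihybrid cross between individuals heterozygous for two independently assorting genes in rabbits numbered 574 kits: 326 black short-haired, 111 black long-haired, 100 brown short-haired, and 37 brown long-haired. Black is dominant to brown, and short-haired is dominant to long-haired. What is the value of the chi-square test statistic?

0.712

A dihybrid F₂ with independent assortment and complete dominance at both loci gives a 9:3:3:1 phenotypic ratio.
Under the 9:3:3:1 hypothesis (Σ ratio = 16, N = 574):
  black short-haired: 574 × 9/16 = 322.875
  black long-haired: 574 × 3/16 = 107.625
  brown short-haired: 574 × 3/16 = 107.625
  brown long-haired: 574 × 1/16 = 35.875
χ² = Σ (O − E)² / E
  black short-haired: (326 − 322.875)² / 322.875 = 0.0302
  black long-haired: (111 − 107.625)² / 107.625 = 0.1058
  brown short-haired: (100 − 107.625)² / 107.625 = 0.5402
  brown long-haired: (37 − 35.875)² / 35.875 = 0.0353
χ² = 0.0302 + 0.1058 + 0.5402 + 0.0353 = 0.7115 ≈ 0.712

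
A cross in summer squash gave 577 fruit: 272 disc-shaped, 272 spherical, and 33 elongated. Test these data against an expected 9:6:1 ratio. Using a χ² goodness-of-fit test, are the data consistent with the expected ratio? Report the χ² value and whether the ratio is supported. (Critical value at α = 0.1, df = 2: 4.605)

Under the 9:6:1 hypothesis (Σ ratio = 16, N = 577):
  disc-shaped: 577 × 9/16 = 324.5625
  spherical: 577 × 6/16 = 216.375
  elongated: 577 × 1/16 = 36.0625
χ² = Σ (O − E)² / E
  disc-shaped: (272 − 324.5625)² / 324.5625 = 8.5124
  spherical: (272 − 216.375)² / 216.375 = 14.2999
  elongated: (33 − 36.0625)² / 36.0625 = 0.2601
χ² = 8.5124 + 14.2999 + 0.2601 = 23.0724 ≈ 23.072
Degrees of freedom = 3 − 1 = 2; critical value at α = 0.1 is 4.605.
Since 23.072 > 4.605, we reject the null hypothesis — the data do not fit the 9:6:1 ratio.

23.072; not consistent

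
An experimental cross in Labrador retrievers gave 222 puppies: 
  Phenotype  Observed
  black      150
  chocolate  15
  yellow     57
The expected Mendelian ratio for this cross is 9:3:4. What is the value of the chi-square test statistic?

Total ratio parts = 16. Expected numbers out of 222:
  black: 222 × 9/16 = 124.875
  chocolate: 222 × 3/16 = 41.625
  yellow: 222 × 4/16 = 55.5
χ² = Σ (O − E)² / E
  black: (150 − 124.875)² / 124.875 = 5.0552
  chocolate: (15 − 41.625)² / 41.625 = 17.0304
  yellow: (57 − 55.5)² / 55.5 = 0.0405
χ² = 5.0552 + 17.0304 + 0.0405 = 22.1261 ≈ 22.126

22.126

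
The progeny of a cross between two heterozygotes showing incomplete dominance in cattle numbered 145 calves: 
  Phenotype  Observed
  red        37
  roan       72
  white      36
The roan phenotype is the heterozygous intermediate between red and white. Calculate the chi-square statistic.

0.021

With incomplete dominance, a heterozygote × heterozygote cross gives a 1:2:1 phenotypic ratio.
Under the 1:2:1 hypothesis (Σ ratio = 4, N = 145):
  red: 145 × 1/4 = 36.25
  roan: 145 × 2/4 = 72.5
  white: 145 × 1/4 = 36.25
χ² = Σ (O − E)² / E
  red: (37 − 36.25)² / 36.25 = 0.0155
  roan: (72 − 72.5)² / 72.5 = 0.0034
  white: (36 − 36.25)² / 36.25 = 0.0017
χ² = 0.0155 + 0.0034 + 0.0017 = 0.0206 ≈ 0.021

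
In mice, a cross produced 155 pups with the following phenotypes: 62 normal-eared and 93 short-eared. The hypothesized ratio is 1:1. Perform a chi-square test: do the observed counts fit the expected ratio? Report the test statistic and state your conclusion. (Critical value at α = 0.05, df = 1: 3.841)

Expected counts for N = 155 under a 1:1 ratio (total parts = 2):
  normal-eared: 155 × 1/2 = 77.5
  short-eared: 155 × 1/2 = 77.5
χ² = Σ (O − E)² / E
  normal-eared: (62 − 77.5)² / 77.5 = 3.1000
  short-eared: (93 − 77.5)² / 77.5 = 3.1000
χ² = 3.1000 + 3.1000 = 6.200
Degrees of freedom = 2 − 1 = 1; critical value at α = 0.05 is 3.841.
Since 6.200 > 3.841, we reject the null hypothesis — the data do not fit the 1:1 ratio.

6.200; not consistent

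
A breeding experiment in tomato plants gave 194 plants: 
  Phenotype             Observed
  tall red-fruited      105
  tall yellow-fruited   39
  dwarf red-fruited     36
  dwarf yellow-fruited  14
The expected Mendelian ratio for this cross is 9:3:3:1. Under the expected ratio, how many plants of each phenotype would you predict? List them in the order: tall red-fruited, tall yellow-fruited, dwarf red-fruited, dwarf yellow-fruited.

Total ratio parts = 16. Expected numbers out of 194:
  tall red-fruited: 194 × 9/16 = 109.125
  tall yellow-fruited: 194 × 3/16 = 36.375
  dwarf red-fruited: 194 × 3/16 = 36.375
  dwarf yellow-fruited: 194 × 1/16 = 12.125

109.125, 36.375, 36.375, 12.125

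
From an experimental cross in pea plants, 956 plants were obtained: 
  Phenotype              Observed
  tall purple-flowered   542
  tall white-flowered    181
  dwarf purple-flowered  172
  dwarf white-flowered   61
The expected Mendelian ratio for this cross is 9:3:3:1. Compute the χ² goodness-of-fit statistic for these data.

The 9:3:3:1 ratio has 16 parts, so with N = 956 the expected counts are:
  tall purple-flowered: 956 × 9/16 = 537.75
  tall white-flowered: 956 × 3/16 = 179.25
  dwarf purple-flowered: 956 × 3/16 = 179.25
  dwarf white-flowered: 956 × 1/16 = 59.75
χ² = Σ (O − E)² / E
  tall purple-flowered: (542 − 537.75)² / 537.75 = 0.0336
  tall white-flowered: (181 − 179.25)² / 179.25 = 0.0171
  dwarf purple-flowered: (172 − 179.25)² / 179.25 = 0.2932
  dwarf white-flowered: (61 − 59.75)² / 59.75 = 0.0262
χ² = 0.0336 + 0.0171 + 0.2932 + 0.0262 = 0.3701 ≈ 0.370

0.370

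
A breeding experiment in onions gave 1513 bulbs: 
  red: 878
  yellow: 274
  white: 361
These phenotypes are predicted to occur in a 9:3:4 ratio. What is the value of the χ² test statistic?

Total ratio parts = 16. Expected numbers out of 1513:
  red: 1513 × 9/16 = 851.0625
  yellow: 1513 × 3/16 = 283.6875
  white: 1513 × 4/16 = 378.25
χ² = Σ (O − E)² / E
  red: (878 − 851.0625)² / 851.0625 = 0.8526
  yellow: (274 − 283.6875)² / 283.6875 = 0.3308
  white: (361 − 378.25)² / 378.25 = 0.7867
χ² = 0.8526 + 0.3308 + 0.7867 = 1.9701 ≈ 1.970

1.970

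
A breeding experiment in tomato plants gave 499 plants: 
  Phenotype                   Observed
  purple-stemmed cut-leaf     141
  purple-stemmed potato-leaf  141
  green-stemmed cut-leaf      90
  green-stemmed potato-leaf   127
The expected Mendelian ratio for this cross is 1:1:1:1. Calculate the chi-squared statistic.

Expected counts for N = 499 under a 1:1:1:1 ratio (total parts = 4):
  purple-stemmed cut-leaf: 499 × 1/4 = 124.75
  purple-stemmed potato-leaf: 499 × 1/4 = 124.75
  green-stemmed cut-leaf: 499 × 1/4 = 124.75
  green-stemmed potato-leaf: 499 × 1/4 = 124.75
χ² = Σ (O − E)² / E
  purple-stemmed cut-leaf: (141 − 124.75)² / 124.75 = 2.1167
  purple-stemmed potato-leaf: (141 − 124.75)² / 124.75 = 2.1167
  green-stemmed cut-leaf: (90 − 124.75)² / 124.75 = 9.6799
  green-stemmed potato-leaf: (127 − 124.75)² / 124.75 = 0.0406
χ² = 2.1167 + 2.1167 + 9.6799 + 0.0406 = 13.9539 ≈ 13.954

13.954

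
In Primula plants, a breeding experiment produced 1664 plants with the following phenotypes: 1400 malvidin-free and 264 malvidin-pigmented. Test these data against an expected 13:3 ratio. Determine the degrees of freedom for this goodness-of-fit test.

A goodness-of-fit test with 2 phenotype classes has df = 2 − 1 = 1.

1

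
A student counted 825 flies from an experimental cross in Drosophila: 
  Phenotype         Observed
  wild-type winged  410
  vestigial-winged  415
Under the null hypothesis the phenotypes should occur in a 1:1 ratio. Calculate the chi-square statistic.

0.030

Expected counts for N = 825 under a 1:1 ratio (total parts = 2):
  wild-type winged: 825 × 1/2 = 412.5
  vestigial-winged: 825 × 1/2 = 412.5
χ² = Σ (O − E)² / E
  wild-type winged: (410 − 412.5)² / 412.5 = 0.0152
  vestigial-winged: (415 − 412.5)² / 412.5 = 0.0152
χ² = 0.0152 + 0.0152 = 0.0304 ≈ 0.030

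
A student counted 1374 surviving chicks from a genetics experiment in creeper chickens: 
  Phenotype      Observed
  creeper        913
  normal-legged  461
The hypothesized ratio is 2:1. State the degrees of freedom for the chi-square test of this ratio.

1

A goodness-of-fit test with 2 phenotype classes has df = 2 − 1 = 1.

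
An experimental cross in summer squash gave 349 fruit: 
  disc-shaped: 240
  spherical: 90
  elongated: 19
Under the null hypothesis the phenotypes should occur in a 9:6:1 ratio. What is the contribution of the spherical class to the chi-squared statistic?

Total ratio parts = 16. Expected numbers out of 349:
  disc-shaped: 349 × 9/16 = 196.3125
  spherical: 349 × 6/16 = 130.875
  elongated: 349 × 1/16 = 21.8125
Contribution of spherical: (90 − 130.875)² / 130.875 = 12.7661

12.766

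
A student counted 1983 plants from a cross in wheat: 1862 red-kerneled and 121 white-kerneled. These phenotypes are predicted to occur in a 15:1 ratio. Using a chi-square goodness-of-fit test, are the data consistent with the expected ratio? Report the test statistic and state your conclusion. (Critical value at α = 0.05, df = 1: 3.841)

Total ratio parts = 16. Expected numbers out of 1983:
  red-kerneled: 1983 × 15/16 = 1859.0625
  white-kerneled: 1983 × 1/16 = 123.9375
χ² = Σ (O − E)² / E
  red-kerneled: (1862 − 1859.0625)² / 1859.0625 = 0.0046
  white-kerneled: (121 − 123.9375)² / 123.9375 = 0.0696
χ² = 0.0046 + 0.0696 = 0.0742 ≈ 0.074
Degrees of freedom = 2 − 1 = 1; critical value at α = 0.05 is 3.841.
Since 0.074 < 3.841, we fail to reject the null hypothesis — the data are consistent with the 15:1 ratio.

0.074; consistent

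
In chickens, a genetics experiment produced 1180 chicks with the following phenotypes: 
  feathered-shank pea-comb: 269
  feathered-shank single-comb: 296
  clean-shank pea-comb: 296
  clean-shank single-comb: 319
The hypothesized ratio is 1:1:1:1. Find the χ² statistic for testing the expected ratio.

Total ratio parts = 4. Expected numbers out of 1180:
  feathered-shank pea-comb: 1180 × 1/4 = 295
  feathered-shank single-comb: 1180 × 1/4 = 295
  clean-shank pea-comb: 1180 × 1/4 = 295
  clean-shank single-comb: 1180 × 1/4 = 295
χ² = Σ (O − E)² / E
  feathered-shank pea-comb: (269 − 295)² / 295 = 2.2915
  feathered-shank single-comb: (296 − 295)² / 295 = 0.0034
  clean-shank pea-comb: (296 − 295)² / 295 = 0.0034
  clean-shank single-comb: (319 − 295)² / 295 = 1.9525
χ² = 2.2915 + 0.0034 + 0.0034 + 1.9525 = 4.2508 ≈ 4.251

4.251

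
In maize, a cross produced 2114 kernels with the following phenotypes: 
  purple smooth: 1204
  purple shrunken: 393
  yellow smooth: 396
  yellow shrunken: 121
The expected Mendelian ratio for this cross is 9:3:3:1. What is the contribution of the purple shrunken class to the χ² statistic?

Expected counts for N = 2114 under a 9:3:3:1 ratio (total parts = 16):
  purple smooth: 2114 × 9/16 = 1189.125
  purple shrunken: 2114 × 3/16 = 396.375
  yellow smooth: 2114 × 3/16 = 396.375
  yellow shrunken: 2114 × 1/16 = 132.125
Contribution of purple shrunken: (393 − 396.375)² / 396.375 = 0.0287

0.029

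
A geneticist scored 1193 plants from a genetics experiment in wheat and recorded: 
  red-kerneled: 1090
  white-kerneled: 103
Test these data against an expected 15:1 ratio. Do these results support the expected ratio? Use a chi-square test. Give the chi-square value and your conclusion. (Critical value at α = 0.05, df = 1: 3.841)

Under the 15:1 hypothesis (Σ ratio = 16, N = 1193):
  red-kerneled: 1193 × 15/16 = 1118.4375
  white-kerneled: 1193 × 1/16 = 74.5625
χ² = Σ (O − E)² / E
  red-kerneled: (1090 − 1118.4375)² / 1118.4375 = 0.7231
  white-kerneled: (103 − 74.5625)² / 74.5625 = 10.8458
χ² = 0.7231 + 10.8458 = 11.5689 ≈ 11.569
Degrees of freedom = 2 − 1 = 1; critical value at α = 0.05 is 3.841.
Since 11.569 > 3.841, we reject the null hypothesis — the data do not fit the 15:1 ratio.

11.569; not consistent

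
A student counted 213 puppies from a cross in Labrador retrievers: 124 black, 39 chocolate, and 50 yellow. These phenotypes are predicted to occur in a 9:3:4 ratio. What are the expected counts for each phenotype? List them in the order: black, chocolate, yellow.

119.8125, 39.9375, 53.25

Expected counts for N = 213 under a 9:3:4 ratio (total parts = 16):
  black: 213 × 9/16 = 119.8125
  chocolate: 213 × 3/16 = 39.9375
  yellow: 213 × 4/16 = 53.25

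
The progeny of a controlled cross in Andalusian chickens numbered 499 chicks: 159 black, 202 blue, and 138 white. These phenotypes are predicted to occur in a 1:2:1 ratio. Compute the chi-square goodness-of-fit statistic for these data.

Total ratio parts = 4. Expected numbers out of 499:
  black: 499 × 1/4 = 124.75
  blue: 499 × 2/4 = 249.5
  white: 499 × 1/4 = 124.75
χ² = Σ (O − E)² / E
  black: (159 − 124.75)² / 124.75 = 9.4033
  blue: (202 − 249.5)² / 249.5 = 9.0431
  white: (138 − 124.75)² / 124.75 = 1.4073
χ² = 9.4033 + 9.0431 + 1.4073 = 19.8537 ≈ 19.854

19.854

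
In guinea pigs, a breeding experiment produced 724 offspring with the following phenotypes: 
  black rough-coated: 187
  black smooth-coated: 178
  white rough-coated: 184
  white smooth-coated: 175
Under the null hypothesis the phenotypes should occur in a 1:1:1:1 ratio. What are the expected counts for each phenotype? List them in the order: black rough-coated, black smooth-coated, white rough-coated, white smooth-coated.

Total ratio parts = 4. Expected numbers out of 724:
  black rough-coated: 724 × 1/4 = 181
  black smooth-coated: 724 × 1/4 = 181
  white rough-coated: 724 × 1/4 = 181
  white smooth-coated: 724 × 1/4 = 181

181, 181, 181, 181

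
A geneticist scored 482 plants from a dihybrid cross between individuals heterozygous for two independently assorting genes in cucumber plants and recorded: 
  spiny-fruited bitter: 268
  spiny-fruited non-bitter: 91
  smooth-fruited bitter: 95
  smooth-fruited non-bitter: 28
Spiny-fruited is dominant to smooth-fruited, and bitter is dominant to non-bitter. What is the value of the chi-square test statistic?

0.427

A dihybrid F₂ with independent assortment and complete dominance at both loci gives a 9:3:3:1 phenotypic ratio.
The 9:3:3:1 ratio has 16 parts, so with N = 482 the expected counts are:
  spiny-fruited bitter: 482 × 9/16 = 271.125
  spiny-fruited non-bitter: 482 × 3/16 = 90.375
  smooth-fruited bitter: 482 × 3/16 = 90.375
  smooth-fruited non-bitter: 482 × 1/16 = 30.125
χ² = Σ (O − E)² / E
  spiny-fruited bitter: (268 − 271.125)² / 271.125 = 0.0360
  spiny-fruited non-bitter: (91 − 90.375)² / 90.375 = 0.0043
  smooth-fruited bitter: (95 − 90.375)² / 90.375 = 0.2367
  smooth-fruited non-bitter: (28 − 30.125)² / 30.125 = 0.1499
χ² = 0.0360 + 0.0043 + 0.2367 + 0.1499 = 0.4269 ≈ 0.427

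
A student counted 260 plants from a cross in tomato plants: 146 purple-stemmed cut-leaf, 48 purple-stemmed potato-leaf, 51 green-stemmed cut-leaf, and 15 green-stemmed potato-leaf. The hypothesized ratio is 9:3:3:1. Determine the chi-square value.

Total ratio parts = 16. Expected numbers out of 260:
  purple-stemmed cut-leaf: 260 × 9/16 = 146.25
  purple-stemmed potato-leaf: 260 × 3/16 = 48.75
  green-stemmed cut-leaf: 260 × 3/16 = 48.75
  green-stemmed potato-leaf: 260 × 1/16 = 16.25
χ² = Σ (O − E)² / E
  purple-stemmed cut-leaf: (146 − 146.25)² / 146.25 = 0.0004
  purple-stemmed potato-leaf: (48 − 48.75)² / 48.75 = 0.0115
  green-stemmed cut-leaf: (51 − 48.75)² / 48.75 = 0.1038
  green-stemmed potato-leaf: (15 − 16.25)² / 16.25 = 0.0962
χ² = 0.0004 + 0.0115 + 0.1038 + 0.0962 = 0.2119 ≈ 0.212

0.212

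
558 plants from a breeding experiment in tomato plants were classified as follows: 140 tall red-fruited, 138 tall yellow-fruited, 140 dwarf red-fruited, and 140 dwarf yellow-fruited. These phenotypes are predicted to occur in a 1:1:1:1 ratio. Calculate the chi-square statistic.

Total ratio parts = 4. Expected numbers out of 558:
  tall red-fruited: 558 × 1/4 = 139.5
  tall yellow-fruited: 558 × 1/4 = 139.5
  dwarf red-fruited: 558 × 1/4 = 139.5
  dwarf yellow-fruited: 558 × 1/4 = 139.5
χ² = Σ (O − E)² / E
  tall red-fruited: (140 − 139.5)² / 139.5 = 0.0018
  tall yellow-fruited: (138 − 139.5)² / 139.5 = 0.0161
  dwarf red-fruited: (140 − 139.5)² / 139.5 = 0.0018
  dwarf yellow-fruited: (140 − 139.5)² / 139.5 = 0.0018
χ² = 0.0018 + 0.0161 + 0.0018 + 0.0018 = 0.0215 ≈ 0.022

0.022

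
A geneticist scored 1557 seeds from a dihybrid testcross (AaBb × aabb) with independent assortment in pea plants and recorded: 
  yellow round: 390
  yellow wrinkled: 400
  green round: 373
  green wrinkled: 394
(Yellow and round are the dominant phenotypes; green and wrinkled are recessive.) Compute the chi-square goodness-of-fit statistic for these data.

A dihybrid testcross with independent assortment gives a 1:1:1:1 ratio.
Expected counts for N = 1557 under a 1:1:1:1 ratio (total parts = 4):
  yellow round: 1557 × 1/4 = 389.25
  yellow wrinkled: 1557 × 1/4 = 389.25
  green round: 1557 × 1/4 = 389.25
  green wrinkled: 1557 × 1/4 = 389.25
χ² = Σ (O − E)² / E
  yellow round: (390 − 389.25)² / 389.25 = 0.0014
  yellow wrinkled: (400 − 389.25)² / 389.25 = 0.2969
  green round: (373 − 389.25)² / 389.25 = 0.6784
  green wrinkled: (394 − 389.25)² / 389.25 = 0.0580
χ² = 0.0014 + 0.2969 + 0.6784 + 0.0580 = 1.0347 ≈ 1.035

1.035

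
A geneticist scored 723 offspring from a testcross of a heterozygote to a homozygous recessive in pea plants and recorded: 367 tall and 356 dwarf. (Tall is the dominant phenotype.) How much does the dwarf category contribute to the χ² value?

A testcross of a heterozygote (Aa × aa) gives a 1:1 phenotypic ratio.
Under the 1:1 hypothesis (Σ ratio = 2, N = 723):
  tall: 723 × 1/2 = 361.5
  dwarf: 723 × 1/2 = 361.5
Contribution of dwarf: (356 − 361.5)² / 361.5 = 0.0837

0.084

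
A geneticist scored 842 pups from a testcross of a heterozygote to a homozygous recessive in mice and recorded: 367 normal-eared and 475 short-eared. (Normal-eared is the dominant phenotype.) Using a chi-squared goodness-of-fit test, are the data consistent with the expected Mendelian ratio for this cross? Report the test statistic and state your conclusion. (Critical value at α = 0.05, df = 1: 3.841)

A testcross of a heterozygote (Aa × aa) gives a 1:1 phenotypic ratio.
Under the 1:1 hypothesis (Σ ratio = 2, N = 842):
  normal-eared: 842 × 1/2 = 421
  short-eared: 842 × 1/2 = 421
χ² = Σ (O − E)² / E
  normal-eared: (367 − 421)² / 421 = 6.9264
  short-eared: (475 − 421)² / 421 = 6.9264
χ² = 6.9264 + 6.9264 = 13.8528 ≈ 13.853
Degrees of freedom = 2 − 1 = 1; critical value at α = 0.05 is 3.841.
Since 13.853 > 3.841, we reject the null hypothesis — the data do not fit the 1:1 ratio.

13.853; not consistent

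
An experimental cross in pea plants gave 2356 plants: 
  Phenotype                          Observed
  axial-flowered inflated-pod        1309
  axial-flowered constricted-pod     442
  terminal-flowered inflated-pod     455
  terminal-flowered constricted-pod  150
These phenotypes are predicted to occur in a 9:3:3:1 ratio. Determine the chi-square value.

Total ratio parts = 16. Expected numbers out of 2356:
  axial-flowered inflated-pod: 2356 × 9/16 = 1325.25
  axial-flowered constricted-pod: 2356 × 3/16 = 441.75
  terminal-flowered inflated-pod: 2356 × 3/16 = 441.75
  terminal-flowered constricted-pod: 2356 × 1/16 = 147.25
χ² = Σ (O − E)² / E
  axial-flowered inflated-pod: (1309 − 1325.25)² / 1325.25 = 0.1993
  axial-flowered constricted-pod: (442 − 441.75)² / 441.75 = 0.0001
  terminal-flowered inflated-pod: (455 − 441.75)² / 441.75 = 0.3974
  terminal-flowered constricted-pod: (150 − 147.25)² / 147.25 = 0.0514
χ² = 0.1993 + 0.0001 + 0.3974 + 0.0514 = 0.6482 ≈ 0.648

0.648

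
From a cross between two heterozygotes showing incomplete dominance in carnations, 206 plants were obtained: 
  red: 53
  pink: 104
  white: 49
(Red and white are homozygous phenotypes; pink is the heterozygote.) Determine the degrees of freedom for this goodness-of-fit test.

With incomplete dominance, a heterozygote × heterozygote cross gives a 1:2:1 phenotypic ratio.
A goodness-of-fit test with 3 phenotype classes has df = 3 − 1 = 2.

2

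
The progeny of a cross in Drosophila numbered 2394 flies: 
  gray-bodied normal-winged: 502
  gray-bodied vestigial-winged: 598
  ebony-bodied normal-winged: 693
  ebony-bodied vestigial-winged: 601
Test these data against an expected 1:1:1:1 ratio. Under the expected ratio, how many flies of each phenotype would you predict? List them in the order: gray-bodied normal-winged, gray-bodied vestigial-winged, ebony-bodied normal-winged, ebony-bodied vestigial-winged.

Expected counts for N = 2394 under a 1:1:1:1 ratio (total parts = 4):
  gray-bodied normal-winged: 2394 × 1/4 = 598.5
  gray-bodied vestigial-winged: 2394 × 1/4 = 598.5
  ebony-bodied normal-winged: 2394 × 1/4 = 598.5
  ebony-bodied vestigial-winged: 2394 × 1/4 = 598.5

598.5, 598.5, 598.5, 598.5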